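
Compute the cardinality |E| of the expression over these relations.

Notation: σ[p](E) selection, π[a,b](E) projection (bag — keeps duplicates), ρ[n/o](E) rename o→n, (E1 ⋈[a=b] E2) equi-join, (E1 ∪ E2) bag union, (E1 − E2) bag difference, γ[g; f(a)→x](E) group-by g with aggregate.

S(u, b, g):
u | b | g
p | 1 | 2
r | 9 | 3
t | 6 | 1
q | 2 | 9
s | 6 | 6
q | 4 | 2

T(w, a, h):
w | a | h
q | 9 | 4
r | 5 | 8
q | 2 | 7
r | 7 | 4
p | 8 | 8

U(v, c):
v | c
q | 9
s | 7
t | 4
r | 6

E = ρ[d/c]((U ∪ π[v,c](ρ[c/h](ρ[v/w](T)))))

Subexpression sizes:
  U → 4
  T → 5
  ρ[v/w](T) → 5
  ρ[c/h](ρ[v/w](T)) → 5
  π[v,c](ρ[c/h](ρ[v/w](T))) → 5
  (U ∪ π[v,c](ρ[c/h](ρ[v/w](T)))) → 9
  ρ[d/c]((U ∪ π[v,c](ρ[c/h](ρ[v/w](T))))) → 9

|E| = 9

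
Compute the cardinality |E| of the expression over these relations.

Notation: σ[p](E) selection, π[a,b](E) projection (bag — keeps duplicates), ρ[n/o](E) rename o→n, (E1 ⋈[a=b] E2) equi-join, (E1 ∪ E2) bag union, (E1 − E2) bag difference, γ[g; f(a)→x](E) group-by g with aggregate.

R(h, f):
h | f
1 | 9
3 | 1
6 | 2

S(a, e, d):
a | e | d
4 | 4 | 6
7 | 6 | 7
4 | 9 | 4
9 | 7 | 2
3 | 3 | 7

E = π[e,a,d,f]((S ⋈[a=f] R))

Subexpression sizes:
  S → 5
  R → 3
  (S ⋈[a=f] R) → 1
  π[e,a,d,f]((S ⋈[a=f] R)) → 1

|E| = 1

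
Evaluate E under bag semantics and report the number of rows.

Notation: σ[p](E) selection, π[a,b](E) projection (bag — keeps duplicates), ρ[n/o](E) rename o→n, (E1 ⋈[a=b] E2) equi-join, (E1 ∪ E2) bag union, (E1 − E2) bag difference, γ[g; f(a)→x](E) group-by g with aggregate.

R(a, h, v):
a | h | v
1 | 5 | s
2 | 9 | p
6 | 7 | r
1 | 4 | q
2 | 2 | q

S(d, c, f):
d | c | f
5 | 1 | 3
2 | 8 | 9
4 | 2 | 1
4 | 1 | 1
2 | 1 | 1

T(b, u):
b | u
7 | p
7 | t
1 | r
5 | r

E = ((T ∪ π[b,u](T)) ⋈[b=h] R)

Subexpression sizes:
  T → 4
  T → 4
  π[b,u](T) → 4
  (T ∪ π[b,u](T)) → 8
  R → 5
  ((T ∪ π[b,u](T)) ⋈[b=h] R) → 6

|E| = 6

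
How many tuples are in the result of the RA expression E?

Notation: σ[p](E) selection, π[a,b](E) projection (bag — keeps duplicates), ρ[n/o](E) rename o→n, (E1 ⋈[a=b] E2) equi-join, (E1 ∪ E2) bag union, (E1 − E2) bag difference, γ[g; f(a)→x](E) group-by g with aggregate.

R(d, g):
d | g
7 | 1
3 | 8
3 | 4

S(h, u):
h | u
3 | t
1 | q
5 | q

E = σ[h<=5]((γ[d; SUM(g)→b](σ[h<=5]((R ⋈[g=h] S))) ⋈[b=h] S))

Per-node cardinality:
  R → 3
  S → 3
  (R ⋈[g=h] S) → 1
  σ[h<=5]((R ⋈[g=h] S)) → 1
  γ[d; SUM(g)→b](σ[h<=5]((R ⋈[g=h] S))) → 1
  S → 3
  (γ[d; SUM(g)→b](σ[h<=5]((R ⋈[g=h] S))) ⋈[b=h] S) → 1
  σ[h<=5]((γ[d; SUM(g)→b](σ[h<=5]((R ⋈[g=h] S))) ⋈[b=h] S)) → 1

|E| = 1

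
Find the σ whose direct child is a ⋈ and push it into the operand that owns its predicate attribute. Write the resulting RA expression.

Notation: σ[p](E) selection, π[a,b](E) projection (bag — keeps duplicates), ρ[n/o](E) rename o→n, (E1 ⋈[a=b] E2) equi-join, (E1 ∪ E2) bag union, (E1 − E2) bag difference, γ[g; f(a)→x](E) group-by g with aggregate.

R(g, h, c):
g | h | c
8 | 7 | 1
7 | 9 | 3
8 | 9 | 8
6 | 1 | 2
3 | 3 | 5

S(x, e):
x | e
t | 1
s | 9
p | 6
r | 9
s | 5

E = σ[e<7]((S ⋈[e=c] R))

σ filters on e, owned by the left side.
E' = (σ[e<7](S) ⋈[e=c] R)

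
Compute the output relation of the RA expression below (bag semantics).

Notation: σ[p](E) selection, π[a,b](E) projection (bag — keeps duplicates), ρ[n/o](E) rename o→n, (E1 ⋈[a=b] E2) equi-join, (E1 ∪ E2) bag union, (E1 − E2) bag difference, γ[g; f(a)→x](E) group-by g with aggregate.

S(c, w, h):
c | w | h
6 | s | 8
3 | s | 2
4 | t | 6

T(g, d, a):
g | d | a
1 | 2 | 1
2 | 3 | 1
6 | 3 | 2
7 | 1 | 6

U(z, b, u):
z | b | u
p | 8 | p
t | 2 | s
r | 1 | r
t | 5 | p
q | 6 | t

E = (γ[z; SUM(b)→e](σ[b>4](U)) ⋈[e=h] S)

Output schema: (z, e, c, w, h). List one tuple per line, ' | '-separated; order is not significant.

Per-node cardinality:
  U → 5
  σ[b>4](U) → 3
  γ[z; SUM(b)→e](σ[b>4](U)) → 3
  S → 3
  (γ[z; SUM(b)→e](σ[b>4](U)) ⋈[e=h] S) → 2

== RESULT ==
z | e | c | w | h
p | 8 | 6 | s | 8
q | 6 | 4 | t | 6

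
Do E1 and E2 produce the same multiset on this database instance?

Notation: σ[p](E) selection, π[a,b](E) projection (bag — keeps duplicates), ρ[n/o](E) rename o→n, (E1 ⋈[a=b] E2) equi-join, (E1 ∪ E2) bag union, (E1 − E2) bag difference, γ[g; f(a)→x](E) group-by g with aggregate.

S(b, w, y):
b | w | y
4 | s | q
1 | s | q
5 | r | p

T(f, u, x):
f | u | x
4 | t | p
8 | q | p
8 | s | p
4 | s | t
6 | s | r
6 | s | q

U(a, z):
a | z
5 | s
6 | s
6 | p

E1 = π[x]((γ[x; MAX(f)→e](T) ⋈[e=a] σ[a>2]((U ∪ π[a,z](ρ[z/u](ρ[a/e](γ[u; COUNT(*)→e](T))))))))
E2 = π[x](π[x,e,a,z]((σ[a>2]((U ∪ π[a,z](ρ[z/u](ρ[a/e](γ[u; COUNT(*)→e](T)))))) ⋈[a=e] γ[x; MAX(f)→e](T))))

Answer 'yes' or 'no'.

E1 per-node cardinality:
  T → 6
  γ[x; MAX(f)→e](T) → 4
  U → 3
  T → 6
  γ[u; COUNT(*)→e](T) → 3
  ρ[a/e](γ[u; COUNT(*)→e](T)) → 3
  ρ[z/u](ρ[a/e](γ[u; COUNT(*)→e](T))) → 3
  π[a,z](ρ[z/u](ρ[a/e](γ[u; COUNT(*)→e](T)))) → 3
  (U ∪ π[a,z](ρ[z/u](ρ[a/e](γ[u; COUNT(*)→e](T))))) → 6
  σ[a>2]((U ∪ π[a,z](ρ[z/u](ρ[a/e](γ[u; COUNT(*)→e](T)))))) → 4
  (γ[x; MAX(f)→e](T) ⋈[e=a] σ[a>2]((U ∪ π[a,z](ρ[z/u](ρ[a/e](γ[u; COUNT(*)→e](T))))))) → 5
  π[x]((γ[x; MAX(f)→e](T) ⋈[e=a] σ[a>2]((U ∪ π[a,z](ρ[z/u](ρ[a/e](γ[u; COUNT(*)→e](T)))))))) → 5
E2 per-node cardinality:
  U → 3
  T → 6
  γ[u; COUNT(*)→e](T) → 3
  ρ[a/e](γ[u; COUNT(*)→e](T)) → 3
  ρ[z/u](ρ[a/e](γ[u; COUNT(*)→e](T))) → 3
  π[a,z](ρ[z/u](ρ[a/e](γ[u; COUNT(*)→e](T)))) → 3
  (U ∪ π[a,z](ρ[z/u](ρ[a/e](γ[u; COUNT(*)→e](T))))) → 6
  σ[a>2]((U ∪ π[a,z](ρ[z/u](ρ[a/e](γ[u; COUNT(*)→e](T)))))) → 4
  T → 6
  γ[x; MAX(f)→e](T) → 4
  (σ[a>2]((U ∪ π[a,z](ρ[z/u](ρ[a/e](γ[u; COUNT(*)→e](T)))))) ⋈[a=e] γ[x; MAX(f)→e](T)) → 5
  π[x,e,a,z]((σ[a>2]((U ∪ π[a,z](ρ[z/u](ρ[a/e](γ[u; COUNT(*)→e](T)))))) ⋈[a=e] γ[x; MAX(f)→e](T))) → 5
  π[x](π[x,e,a,z]((σ[a>2]((U ∪ π[a,z](ρ[z/u](ρ[a/e](γ[u; COUNT(*)→e](T)))))) ⋈[a=e] γ[x; MAX(f)→e](T)))) → 5

E1 and E2 produce the same multiset:
x
q
q
r
r
t

yes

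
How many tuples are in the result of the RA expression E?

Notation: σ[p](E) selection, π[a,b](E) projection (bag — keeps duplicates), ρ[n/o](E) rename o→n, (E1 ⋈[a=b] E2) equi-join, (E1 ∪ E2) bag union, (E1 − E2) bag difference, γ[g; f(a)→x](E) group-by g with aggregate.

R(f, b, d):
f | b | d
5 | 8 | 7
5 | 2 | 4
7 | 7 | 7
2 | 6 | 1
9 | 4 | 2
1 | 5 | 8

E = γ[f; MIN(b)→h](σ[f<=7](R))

Per-node cardinality:
  R → 6
  σ[f<=7](R) → 5
  γ[f; MIN(b)→h](σ[f<=7](R)) → 4

|E| = 4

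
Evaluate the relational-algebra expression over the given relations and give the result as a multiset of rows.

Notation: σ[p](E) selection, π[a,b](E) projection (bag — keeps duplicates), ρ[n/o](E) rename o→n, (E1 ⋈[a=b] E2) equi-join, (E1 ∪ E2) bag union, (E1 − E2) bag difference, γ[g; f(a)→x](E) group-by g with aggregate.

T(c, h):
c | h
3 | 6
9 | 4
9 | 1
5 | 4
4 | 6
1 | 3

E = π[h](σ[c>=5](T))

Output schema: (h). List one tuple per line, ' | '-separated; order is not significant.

Row counts bottom-up:
  T → 6
  σ[c>=5](T) → 3
  π[h](σ[c>=5](T)) → 3

== RESULT ==
h
1
4
4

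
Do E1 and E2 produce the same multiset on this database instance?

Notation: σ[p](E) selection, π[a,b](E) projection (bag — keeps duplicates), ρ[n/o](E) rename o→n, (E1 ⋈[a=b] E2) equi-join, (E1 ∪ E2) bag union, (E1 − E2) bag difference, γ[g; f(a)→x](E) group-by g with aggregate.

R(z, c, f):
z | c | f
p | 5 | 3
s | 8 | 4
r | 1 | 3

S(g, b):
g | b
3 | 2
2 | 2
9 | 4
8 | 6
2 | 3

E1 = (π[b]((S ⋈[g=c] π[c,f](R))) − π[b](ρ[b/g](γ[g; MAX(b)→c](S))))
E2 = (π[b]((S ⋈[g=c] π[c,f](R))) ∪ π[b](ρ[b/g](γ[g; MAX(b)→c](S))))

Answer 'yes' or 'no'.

E1 row counts bottom-up:
  S → 5
  R → 3
  π[c,f](R) → 3
  (S ⋈[g=c] π[c,f](R)) → 1
  π[b]((S ⋈[g=c] π[c,f](R))) → 1
  S → 5
  γ[g; MAX(b)→c](S) → 4
  ρ[b/g](γ[g; MAX(b)→c](S)) → 4
  π[b](ρ[b/g](γ[g; MAX(b)→c](S))) → 4
  (π[b]((S ⋈[g=c] π[c,f](R))) − π[b](ρ[b/g](γ[g; MAX(b)→c](S)))) → 1
E2 row counts bottom-up:
  S → 5
  R → 3
  π[c,f](R) → 3
  (S ⋈[g=c] π[c,f](R)) → 1
  π[b]((S ⋈[g=c] π[c,f](R))) → 1
  S → 5
  γ[g; MAX(b)→c](S) → 4
  ρ[b/g](γ[g; MAX(b)→c](S)) → 4
  π[b](ρ[b/g](γ[g; MAX(b)→c](S))) → 4
  (π[b]((S ⋈[g=c] π[c,f](R))) ∪ π[b](ρ[b/g](γ[g; MAX(b)→c](S)))) → 5

E1 result:
b
6
E2 result:
b
2
3
6
8
9
Witness: (2,) appears 0× in E1 but 1× in E2.

no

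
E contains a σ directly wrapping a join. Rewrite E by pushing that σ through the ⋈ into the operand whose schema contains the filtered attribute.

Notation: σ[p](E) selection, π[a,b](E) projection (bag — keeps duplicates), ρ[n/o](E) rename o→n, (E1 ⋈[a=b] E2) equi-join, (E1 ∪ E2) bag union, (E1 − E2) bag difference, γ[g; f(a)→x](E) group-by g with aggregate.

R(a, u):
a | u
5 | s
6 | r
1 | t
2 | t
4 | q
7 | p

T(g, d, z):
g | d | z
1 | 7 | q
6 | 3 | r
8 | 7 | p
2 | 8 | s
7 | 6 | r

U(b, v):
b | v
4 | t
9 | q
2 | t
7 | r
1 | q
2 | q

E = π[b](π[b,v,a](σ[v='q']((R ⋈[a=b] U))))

σ filters on v, owned by the right side.
E' = π[b](π[b,v,a]((R ⋈[a=b] σ[v='q'](U))))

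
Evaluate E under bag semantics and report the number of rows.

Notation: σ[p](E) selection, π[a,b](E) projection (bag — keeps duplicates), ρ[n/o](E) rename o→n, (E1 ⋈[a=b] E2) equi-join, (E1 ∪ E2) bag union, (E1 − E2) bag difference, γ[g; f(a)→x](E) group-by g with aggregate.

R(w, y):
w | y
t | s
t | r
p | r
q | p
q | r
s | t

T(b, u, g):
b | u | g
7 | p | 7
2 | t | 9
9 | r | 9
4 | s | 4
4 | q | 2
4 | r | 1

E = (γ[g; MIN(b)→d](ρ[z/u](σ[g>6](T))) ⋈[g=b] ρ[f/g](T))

Subexpression sizes:
  T → 6
  σ[g>6](T) → 3
  ρ[z/u](σ[g>6](T)) → 3
  γ[g; MIN(b)→d](ρ[z/u](σ[g>6](T))) → 2
  T → 6
  ρ[f/g](T) → 6
  (γ[g; MIN(b)→d](ρ[z/u](σ[g>6](T))) ⋈[g=b] ρ[f/g](T)) → 2

|E| = 2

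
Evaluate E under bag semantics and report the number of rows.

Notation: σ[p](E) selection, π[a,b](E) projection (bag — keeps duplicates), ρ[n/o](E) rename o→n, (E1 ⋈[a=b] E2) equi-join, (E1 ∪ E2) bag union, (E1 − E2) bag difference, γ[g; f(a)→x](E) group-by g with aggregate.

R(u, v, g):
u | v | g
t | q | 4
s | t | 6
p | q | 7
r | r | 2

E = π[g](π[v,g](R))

Per-node cardinality:
  R → 4
  π[v,g](R) → 4
  π[g](π[v,g](R)) → 4

|E| = 4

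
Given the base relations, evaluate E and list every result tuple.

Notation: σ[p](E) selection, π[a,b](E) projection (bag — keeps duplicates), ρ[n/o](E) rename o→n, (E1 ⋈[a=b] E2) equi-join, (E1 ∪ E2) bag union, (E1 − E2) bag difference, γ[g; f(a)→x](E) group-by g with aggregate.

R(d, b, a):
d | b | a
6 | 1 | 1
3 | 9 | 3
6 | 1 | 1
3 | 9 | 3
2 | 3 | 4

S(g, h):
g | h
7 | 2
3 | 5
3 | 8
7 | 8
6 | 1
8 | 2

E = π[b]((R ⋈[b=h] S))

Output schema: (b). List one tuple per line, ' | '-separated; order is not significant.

Subexpression sizes:
  R → 5
  S → 6
  (R ⋈[b=h] S) → 2
  π[b]((R ⋈[b=h] S)) → 2

== RESULT ==
b
1
1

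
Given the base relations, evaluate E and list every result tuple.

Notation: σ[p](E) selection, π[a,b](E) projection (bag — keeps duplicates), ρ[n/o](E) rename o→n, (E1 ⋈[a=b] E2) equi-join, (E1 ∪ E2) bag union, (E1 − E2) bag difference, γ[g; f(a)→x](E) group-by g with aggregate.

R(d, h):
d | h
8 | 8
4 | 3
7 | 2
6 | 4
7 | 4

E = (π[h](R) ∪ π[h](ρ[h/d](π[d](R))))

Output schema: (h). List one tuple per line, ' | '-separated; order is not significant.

Stepwise |·|:
  R → 5
  π[h](R) → 5
  R → 5
  π[d](R) → 5
  ρ[h/d](π[d](R)) → 5
  π[h](ρ[h/d](π[d](R))) → 5
  (π[h](R) ∪ π[h](ρ[h/d](π[d](R)))) → 10

== RESULT ==
h
2
3
4
4
4
6
7
7
8
8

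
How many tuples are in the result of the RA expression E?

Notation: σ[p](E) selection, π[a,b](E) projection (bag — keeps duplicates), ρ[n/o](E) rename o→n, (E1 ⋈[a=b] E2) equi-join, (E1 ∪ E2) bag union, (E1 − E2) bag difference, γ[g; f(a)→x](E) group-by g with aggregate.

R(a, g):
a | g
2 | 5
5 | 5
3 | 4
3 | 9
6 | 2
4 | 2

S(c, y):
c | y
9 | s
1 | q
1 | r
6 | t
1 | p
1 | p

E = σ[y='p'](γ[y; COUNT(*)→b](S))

Per-node cardinality:
  S → 6
  γ[y; COUNT(*)→b](S) → 5
  σ[y='p'](γ[y; COUNT(*)→b](S)) → 1

|E| = 1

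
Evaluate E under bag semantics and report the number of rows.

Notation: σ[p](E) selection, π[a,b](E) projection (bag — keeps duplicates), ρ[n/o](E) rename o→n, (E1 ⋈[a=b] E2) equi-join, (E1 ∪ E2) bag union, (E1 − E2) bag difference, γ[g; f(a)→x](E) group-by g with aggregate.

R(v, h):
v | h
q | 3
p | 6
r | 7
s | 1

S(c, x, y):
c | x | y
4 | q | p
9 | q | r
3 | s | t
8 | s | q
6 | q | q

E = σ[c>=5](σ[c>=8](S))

Subexpression sizes:
  S → 5
  σ[c>=8](S) → 2
  σ[c>=5](σ[c>=8](S)) → 2

|E| = 2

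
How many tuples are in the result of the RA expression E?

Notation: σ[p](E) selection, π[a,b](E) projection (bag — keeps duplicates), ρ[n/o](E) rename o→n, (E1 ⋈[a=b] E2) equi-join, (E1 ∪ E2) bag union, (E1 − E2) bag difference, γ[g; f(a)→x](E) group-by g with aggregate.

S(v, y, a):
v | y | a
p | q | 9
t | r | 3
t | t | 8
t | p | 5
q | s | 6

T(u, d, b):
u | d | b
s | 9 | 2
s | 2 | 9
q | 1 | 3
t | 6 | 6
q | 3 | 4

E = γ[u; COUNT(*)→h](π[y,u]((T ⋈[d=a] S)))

Stepwise |·|:
  T → 5
  S → 5
  (T ⋈[d=a] S) → 3
  π[y,u]((T ⋈[d=a] S)) → 3
  γ[u; COUNT(*)→h](π[y,u]((T ⋈[d=a] S))) → 3

|E| = 3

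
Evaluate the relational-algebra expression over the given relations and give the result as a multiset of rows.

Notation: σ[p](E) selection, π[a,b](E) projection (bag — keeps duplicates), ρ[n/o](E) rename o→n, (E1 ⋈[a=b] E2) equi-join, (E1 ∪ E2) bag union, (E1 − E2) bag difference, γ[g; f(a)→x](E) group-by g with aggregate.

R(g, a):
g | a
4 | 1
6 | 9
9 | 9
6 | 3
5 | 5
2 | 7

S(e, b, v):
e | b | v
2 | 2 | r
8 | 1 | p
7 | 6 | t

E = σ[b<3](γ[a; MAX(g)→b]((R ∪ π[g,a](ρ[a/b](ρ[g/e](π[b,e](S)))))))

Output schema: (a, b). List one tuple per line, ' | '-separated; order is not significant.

Subexpression sizes:
  R → 6
  S → 3
  π[b,e](S) → 3
  ρ[g/e](π[b,e](S)) → 3
  ρ[a/b](ρ[g/e](π[b,e](S))) → 3
  π[g,a](ρ[a/b](ρ[g/e](π[b,e](S)))) → 3
  (R ∪ π[g,a](ρ[a/b](ρ[g/e](π[b,e](S))))) → 9
  γ[a; MAX(g)→b]((R ∪ π[g,a](ρ[a/b](ρ[g/e](π[b,e](S)))))) → 7
  σ[b<3](γ[a; MAX(g)→b]((R ∪ π[g,a](ρ[a/b](ρ[g/e](π[b,e](S))))))) → 2

== RESULT ==
a | b
2 | 2
7 | 2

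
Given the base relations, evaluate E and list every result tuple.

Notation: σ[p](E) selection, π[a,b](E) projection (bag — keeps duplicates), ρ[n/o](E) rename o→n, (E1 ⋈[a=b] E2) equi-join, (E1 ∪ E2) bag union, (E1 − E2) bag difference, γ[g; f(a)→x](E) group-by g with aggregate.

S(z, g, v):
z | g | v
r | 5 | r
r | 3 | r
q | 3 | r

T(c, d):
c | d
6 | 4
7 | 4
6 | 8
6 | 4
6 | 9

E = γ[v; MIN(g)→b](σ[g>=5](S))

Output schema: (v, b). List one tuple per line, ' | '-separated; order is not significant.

Row counts bottom-up:
  S → 3
  σ[g>=5](S) → 1
  γ[v; MIN(g)→b](σ[g>=5](S)) → 1

== RESULT ==
v | b
r | 5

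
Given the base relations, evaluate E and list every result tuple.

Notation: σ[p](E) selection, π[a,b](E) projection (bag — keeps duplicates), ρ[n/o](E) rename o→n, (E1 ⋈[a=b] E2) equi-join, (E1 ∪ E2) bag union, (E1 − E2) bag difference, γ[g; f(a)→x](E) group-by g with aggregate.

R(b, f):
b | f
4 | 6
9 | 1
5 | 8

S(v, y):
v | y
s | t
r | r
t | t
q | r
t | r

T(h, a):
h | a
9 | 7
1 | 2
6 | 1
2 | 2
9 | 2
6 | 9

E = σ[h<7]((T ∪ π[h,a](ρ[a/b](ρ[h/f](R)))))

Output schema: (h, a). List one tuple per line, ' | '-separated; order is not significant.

Per-node cardinality:
  T → 6
  R → 3
  ρ[h/f](R) → 3
  ρ[a/b](ρ[h/f](R)) → 3
  π[h,a](ρ[a/b](ρ[h/f](R))) → 3
  (T ∪ π[h,a](ρ[a/b](ρ[h/f](R)))) → 9
  σ[h<7]((T ∪ π[h,a](ρ[a/b](ρ[h/f](R))))) → 6

== RESULT ==
h | a
1 | 2
1 | 9
2 | 2
6 | 1
6 | 4
6 | 9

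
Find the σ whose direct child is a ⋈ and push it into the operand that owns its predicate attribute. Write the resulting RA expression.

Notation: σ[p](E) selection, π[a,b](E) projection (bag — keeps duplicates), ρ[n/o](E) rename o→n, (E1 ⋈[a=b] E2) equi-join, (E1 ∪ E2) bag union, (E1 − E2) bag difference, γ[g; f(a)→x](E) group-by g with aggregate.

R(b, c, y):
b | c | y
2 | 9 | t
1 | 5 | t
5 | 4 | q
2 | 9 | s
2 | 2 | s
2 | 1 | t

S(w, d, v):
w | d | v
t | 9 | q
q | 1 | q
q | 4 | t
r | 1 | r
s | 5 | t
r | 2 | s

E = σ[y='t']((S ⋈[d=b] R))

σ filters on y, owned by the right side.
E' = (S ⋈[d=b] σ[y='t'](R))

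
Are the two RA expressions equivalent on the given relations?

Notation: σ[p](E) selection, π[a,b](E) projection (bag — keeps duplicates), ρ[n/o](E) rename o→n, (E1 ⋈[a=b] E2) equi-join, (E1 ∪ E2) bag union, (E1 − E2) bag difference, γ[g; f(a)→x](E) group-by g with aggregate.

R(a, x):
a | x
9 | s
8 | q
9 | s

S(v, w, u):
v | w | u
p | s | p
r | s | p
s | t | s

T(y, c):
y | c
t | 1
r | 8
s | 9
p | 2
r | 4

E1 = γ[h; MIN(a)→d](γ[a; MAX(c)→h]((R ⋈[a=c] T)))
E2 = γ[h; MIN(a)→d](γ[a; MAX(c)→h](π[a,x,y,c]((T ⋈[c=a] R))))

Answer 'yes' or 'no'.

E1 per-node cardinality:
  R → 3
  T → 5
  (R ⋈[a=c] T) → 3
  γ[a; MAX(c)→h]((R ⋈[a=c] T)) → 2
  γ[h; MIN(a)→d](γ[a; MAX(c)→h]((R ⋈[a=c] T))) → 2
E2 per-node cardinality:
  T → 5
  R → 3
  (T ⋈[c=a] R) → 3
  π[a,x,y,c]((T ⋈[c=a] R)) → 3
  γ[a; MAX(c)→h](π[a,x,y,c]((T ⋈[c=a] R))) → 2
  γ[h; MIN(a)→d](γ[a; MAX(c)→h](π[a,x,y,c]((T ⋈[c=a] R)))) → 2

E1 and E2 produce the same multiset:
h | d
8 | 8
9 | 9

yes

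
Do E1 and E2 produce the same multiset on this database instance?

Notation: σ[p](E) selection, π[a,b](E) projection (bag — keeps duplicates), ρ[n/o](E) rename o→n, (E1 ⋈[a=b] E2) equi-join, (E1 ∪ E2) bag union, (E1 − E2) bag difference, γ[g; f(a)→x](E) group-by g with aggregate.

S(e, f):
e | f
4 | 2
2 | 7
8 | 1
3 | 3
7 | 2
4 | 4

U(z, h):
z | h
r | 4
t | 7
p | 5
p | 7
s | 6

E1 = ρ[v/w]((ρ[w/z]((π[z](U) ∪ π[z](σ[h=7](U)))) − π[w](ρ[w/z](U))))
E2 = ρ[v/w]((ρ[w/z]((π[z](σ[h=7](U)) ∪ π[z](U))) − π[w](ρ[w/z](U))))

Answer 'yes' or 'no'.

E1 row counts bottom-up:
  U → 5
  π[z](U) → 5
  U → 5
  σ[h=7](U) → 2
  π[z](σ[h=7](U)) → 2
  (π[z](U) ∪ π[z](σ[h=7](U))) → 7
  ρ[w/z]((π[z](U) ∪ π[z](σ[h=7](U)))) → 7
  U → 5
  ρ[w/z](U) → 5
  π[w](ρ[w/z](U)) → 5
  (ρ[w/z]((π[z](U) ∪ π[z](σ[h=7](U)))) − π[w](ρ[w/z](U))) → 2
  ρ[v/w]((ρ[w/z]((π[z](U) ∪ π[z](σ[h=7](U)))) − π[w](ρ[w/z](U)))) → 2
E2 row counts bottom-up:
  U → 5
  σ[h=7](U) → 2
  π[z](σ[h=7](U)) → 2
  U → 5
  π[z](U) → 5
  (π[z](σ[h=7](U)) ∪ π[z](U)) → 7
  ρ[w/z]((π[z](σ[h=7](U)) ∪ π[z](U))) → 7
  U → 5
  ρ[w/z](U) → 5
  π[w](ρ[w/z](U)) → 5
  (ρ[w/z]((π[z](σ[h=7](U)) ∪ π[z](U))) − π[w](ρ[w/z](U))) → 2
  ρ[v/w]((ρ[w/z]((π[z](σ[h=7](U)) ∪ π[z](U))) − π[w](ρ[w/z](U)))) → 2

E1 and E2 produce the same multiset:
v
p
t

yes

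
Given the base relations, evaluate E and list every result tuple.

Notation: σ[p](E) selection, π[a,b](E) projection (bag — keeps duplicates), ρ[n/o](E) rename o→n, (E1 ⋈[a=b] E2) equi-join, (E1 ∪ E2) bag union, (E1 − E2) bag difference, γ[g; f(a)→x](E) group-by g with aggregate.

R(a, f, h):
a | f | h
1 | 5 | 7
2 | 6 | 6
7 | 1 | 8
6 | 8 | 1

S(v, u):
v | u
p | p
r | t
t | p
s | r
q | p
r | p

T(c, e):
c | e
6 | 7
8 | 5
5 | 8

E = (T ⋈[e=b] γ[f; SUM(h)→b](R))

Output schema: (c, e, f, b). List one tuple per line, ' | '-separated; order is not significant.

Row counts bottom-up:
  T → 3
  R → 4
  γ[f; SUM(h)→b](R) → 4
  (T ⋈[e=b] γ[f; SUM(h)→b](R)) → 2

== RESULT ==
c | e | f | b
5 | 8 | 1 | 8
6 | 7 | 5 | 7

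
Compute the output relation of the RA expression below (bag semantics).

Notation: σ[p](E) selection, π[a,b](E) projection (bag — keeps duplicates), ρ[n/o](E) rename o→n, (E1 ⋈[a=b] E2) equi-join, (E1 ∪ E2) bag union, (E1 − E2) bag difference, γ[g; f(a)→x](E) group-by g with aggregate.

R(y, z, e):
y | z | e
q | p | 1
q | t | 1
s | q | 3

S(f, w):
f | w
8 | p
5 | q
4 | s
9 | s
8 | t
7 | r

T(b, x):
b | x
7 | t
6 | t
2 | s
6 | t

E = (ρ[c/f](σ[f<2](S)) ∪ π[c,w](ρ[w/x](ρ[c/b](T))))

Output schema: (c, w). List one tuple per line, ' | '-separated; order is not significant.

Per-node cardinality:
  S → 6
  σ[f<2](S) → 0
  ρ[c/f](σ[f<2](S)) → 0
  T → 4
  ρ[c/b](T) → 4
  ρ[w/x](ρ[c/b](T)) → 4
  π[c,w](ρ[w/x](ρ[c/b](T))) → 4
  (ρ[c/f](σ[f<2](S)) ∪ π[c,w](ρ[w/x](ρ[c/b](T)))) → 4

== RESULT ==
c | w
2 | s
6 | t
6 | t
7 | t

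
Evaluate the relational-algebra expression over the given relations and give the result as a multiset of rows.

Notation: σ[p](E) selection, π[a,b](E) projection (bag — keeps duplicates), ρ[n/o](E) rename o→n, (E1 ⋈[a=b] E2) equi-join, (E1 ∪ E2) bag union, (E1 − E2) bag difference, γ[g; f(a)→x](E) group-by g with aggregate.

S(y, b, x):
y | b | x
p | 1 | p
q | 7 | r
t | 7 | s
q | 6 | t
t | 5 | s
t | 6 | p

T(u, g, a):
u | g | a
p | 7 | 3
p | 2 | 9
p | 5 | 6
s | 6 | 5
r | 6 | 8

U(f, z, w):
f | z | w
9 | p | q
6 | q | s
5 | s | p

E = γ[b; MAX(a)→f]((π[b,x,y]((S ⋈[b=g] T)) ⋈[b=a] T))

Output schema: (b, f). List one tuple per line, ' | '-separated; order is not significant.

Per-node cardinality:
  S → 6
  T → 5
  (S ⋈[b=g] T) → 7
  π[b,x,y]((S ⋈[b=g] T)) → 7
  T → 5
  (π[b,x,y]((S ⋈[b=g] T)) ⋈[b=a] T) → 5
  γ[b; MAX(a)→f]((π[b,x,y]((S ⋈[b=g] T)) ⋈[b=a] T)) → 2

== RESULT ==
b | f
5 | 5
6 | 6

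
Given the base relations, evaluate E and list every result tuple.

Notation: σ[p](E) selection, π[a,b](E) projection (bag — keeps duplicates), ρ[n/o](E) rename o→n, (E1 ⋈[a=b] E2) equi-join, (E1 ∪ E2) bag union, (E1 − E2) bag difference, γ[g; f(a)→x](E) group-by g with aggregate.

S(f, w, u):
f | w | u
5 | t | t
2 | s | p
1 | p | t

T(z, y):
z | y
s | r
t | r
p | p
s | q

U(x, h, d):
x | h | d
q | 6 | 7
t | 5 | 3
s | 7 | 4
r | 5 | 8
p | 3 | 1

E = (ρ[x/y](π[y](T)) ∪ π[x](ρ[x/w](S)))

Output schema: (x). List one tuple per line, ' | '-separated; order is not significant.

Subexpression sizes:
  T → 4
  π[y](T) → 4
  ρ[x/y](π[y](T)) → 4
  S → 3
  ρ[x/w](S) → 3
  π[x](ρ[x/w](S)) → 3
  (ρ[x/y](π[y](T)) ∪ π[x](ρ[x/w](S))) → 7

== RESULT ==
x
p
p
q
r
r
s
t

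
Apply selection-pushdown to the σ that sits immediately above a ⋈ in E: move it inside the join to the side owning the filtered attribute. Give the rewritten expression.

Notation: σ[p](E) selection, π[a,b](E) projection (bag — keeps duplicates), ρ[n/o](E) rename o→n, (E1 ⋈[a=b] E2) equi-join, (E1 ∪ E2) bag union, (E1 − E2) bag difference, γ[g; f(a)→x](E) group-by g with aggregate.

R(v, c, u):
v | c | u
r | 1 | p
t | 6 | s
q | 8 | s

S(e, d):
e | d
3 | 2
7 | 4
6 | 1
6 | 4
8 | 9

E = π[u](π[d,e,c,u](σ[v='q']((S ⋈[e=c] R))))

σ filters on v, owned by the right side.
E' = π[u](π[d,e,c,u]((S ⋈[e=c] σ[v='q'](R))))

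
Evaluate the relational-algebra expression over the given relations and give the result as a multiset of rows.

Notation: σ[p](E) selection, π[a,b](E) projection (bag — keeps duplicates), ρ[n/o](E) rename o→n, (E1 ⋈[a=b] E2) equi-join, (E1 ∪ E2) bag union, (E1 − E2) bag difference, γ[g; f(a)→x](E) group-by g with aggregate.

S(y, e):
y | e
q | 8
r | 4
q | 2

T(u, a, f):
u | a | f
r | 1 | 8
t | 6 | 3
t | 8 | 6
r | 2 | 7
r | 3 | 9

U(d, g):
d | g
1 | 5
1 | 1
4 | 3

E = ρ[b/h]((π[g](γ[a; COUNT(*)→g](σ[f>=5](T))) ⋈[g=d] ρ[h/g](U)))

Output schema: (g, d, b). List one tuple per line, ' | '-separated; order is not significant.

Stepwise |·|:
  T → 5
  σ[f>=5](T) → 4
  γ[a; COUNT(*)→g](σ[f>=5](T)) → 4
  π[g](γ[a; COUNT(*)→g](σ[f>=5](T))) → 4
  U → 3
  ρ[h/g](U) → 3
  (π[g](γ[a; COUNT(*)→g](σ[f>=5](T))) ⋈[g=d] ρ[h/g](U)) → 8
  ρ[b/h]((π[g](γ[a; COUNT(*)→g](σ[f>=5](T))) ⋈[g=d] ρ[h/g](U))) → 8

== RESULT ==
g | d | b
1 | 1 | 1
1 | 1 | 1
1 | 1 | 1
1 | 1 | 1
1 | 1 | 5
1 | 1 | 5
1 | 1 | 5
1 | 1 | 5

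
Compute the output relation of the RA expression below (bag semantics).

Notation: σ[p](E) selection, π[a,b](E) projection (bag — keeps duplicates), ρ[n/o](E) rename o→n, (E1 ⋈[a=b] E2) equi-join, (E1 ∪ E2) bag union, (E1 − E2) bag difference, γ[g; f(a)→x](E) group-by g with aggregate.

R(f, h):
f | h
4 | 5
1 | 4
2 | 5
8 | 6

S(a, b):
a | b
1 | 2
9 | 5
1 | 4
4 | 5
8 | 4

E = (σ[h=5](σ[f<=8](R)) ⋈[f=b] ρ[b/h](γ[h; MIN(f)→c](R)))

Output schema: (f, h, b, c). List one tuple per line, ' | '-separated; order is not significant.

Subexpression sizes:
  R → 4
  σ[f<=8](R) → 4
  σ[h=5](σ[f<=8](R)) → 2
  R → 4
  γ[h; MIN(f)→c](R) → 3
  ρ[b/h](γ[h; MIN(f)→c](R)) → 3
  (σ[h=5](σ[f<=8](R)) ⋈[f=b] ρ[b/h](γ[h; MIN(f)→c](R))) → 1

== RESULT ==
f | h | b | c
4 | 5 | 4 | 1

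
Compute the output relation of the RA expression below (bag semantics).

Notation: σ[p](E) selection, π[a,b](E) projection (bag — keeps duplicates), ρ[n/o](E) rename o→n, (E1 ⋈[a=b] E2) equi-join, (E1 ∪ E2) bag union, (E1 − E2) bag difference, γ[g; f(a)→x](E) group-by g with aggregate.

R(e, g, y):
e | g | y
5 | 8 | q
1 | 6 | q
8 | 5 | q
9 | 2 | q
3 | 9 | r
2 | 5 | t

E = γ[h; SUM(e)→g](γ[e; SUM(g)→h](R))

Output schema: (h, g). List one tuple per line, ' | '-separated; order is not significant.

Stepwise |·|:
  R → 6
  γ[e; SUM(g)→h](R) → 6
  γ[h; SUM(e)→g](γ[e; SUM(g)→h](R)) → 5

== RESULT ==
h | g
2 | 9
5 | 10
6 | 1
8 | 5
9 | 3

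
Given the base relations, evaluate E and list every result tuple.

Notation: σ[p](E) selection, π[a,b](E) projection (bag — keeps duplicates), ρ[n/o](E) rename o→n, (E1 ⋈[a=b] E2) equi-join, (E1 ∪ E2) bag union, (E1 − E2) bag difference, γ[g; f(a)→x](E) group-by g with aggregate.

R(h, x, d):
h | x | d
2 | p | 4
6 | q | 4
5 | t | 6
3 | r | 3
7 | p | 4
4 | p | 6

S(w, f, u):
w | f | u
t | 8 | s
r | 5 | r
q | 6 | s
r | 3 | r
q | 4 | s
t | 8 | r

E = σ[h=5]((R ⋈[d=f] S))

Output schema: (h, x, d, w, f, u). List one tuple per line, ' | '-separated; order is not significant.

Per-node cardinality:
  R → 6
  S → 6
  (R ⋈[d=f] S) → 6
  σ[h=5]((R ⋈[d=f] S)) → 1

== RESULT ==
h | x | d | w | f | u
5 | t | 6 | q | 6 | s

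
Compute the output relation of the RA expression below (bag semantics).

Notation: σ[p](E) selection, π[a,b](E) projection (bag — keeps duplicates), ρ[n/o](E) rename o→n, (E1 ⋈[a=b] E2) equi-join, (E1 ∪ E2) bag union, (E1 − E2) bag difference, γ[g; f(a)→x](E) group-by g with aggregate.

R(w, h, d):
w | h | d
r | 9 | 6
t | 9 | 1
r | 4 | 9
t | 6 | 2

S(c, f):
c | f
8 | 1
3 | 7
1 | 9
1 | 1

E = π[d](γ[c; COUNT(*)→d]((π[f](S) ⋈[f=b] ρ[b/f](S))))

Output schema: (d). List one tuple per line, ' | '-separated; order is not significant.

Per-node cardinality:
  S → 4
  π[f](S) → 4
  S → 4
  ρ[b/f](S) → 4
  (π[f](S) ⋈[f=b] ρ[b/f](S)) → 6
  γ[c; COUNT(*)→d]((π[f](S) ⋈[f=b] ρ[b/f](S))) → 3
  π[d](γ[c; COUNT(*)→d]((π[f](S) ⋈[f=b] ρ[b/f](S)))) → 3

== RESULT ==
d
1
2
3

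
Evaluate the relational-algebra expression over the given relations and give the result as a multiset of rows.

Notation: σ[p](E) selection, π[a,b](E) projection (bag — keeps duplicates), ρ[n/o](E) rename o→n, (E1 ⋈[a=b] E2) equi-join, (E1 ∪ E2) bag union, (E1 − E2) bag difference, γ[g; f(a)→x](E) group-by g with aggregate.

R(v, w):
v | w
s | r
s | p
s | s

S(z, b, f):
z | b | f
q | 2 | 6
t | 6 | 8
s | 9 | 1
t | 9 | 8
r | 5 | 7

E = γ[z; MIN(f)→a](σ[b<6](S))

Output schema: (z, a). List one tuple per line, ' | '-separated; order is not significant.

Stepwise |·|:
  S → 5
  σ[b<6](S) → 2
  γ[z; MIN(f)→a](σ[b<6](S)) → 2

== RESULT ==
z | a
q | 6
r | 7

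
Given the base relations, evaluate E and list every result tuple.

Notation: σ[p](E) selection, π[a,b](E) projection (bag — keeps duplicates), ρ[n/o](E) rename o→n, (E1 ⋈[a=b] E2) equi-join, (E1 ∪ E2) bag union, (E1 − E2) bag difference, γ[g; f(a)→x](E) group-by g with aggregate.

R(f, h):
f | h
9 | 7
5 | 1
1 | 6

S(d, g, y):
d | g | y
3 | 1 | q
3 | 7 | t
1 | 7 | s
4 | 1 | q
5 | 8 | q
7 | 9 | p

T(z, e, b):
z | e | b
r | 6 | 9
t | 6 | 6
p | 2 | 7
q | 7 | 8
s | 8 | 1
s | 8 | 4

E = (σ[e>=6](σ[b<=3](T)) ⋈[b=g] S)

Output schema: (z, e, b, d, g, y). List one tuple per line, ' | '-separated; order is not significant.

Per-node cardinality:
  T → 6
  σ[b<=3](T) → 1
  σ[e>=6](σ[b<=3](T)) → 1
  S → 6
  (σ[e>=6](σ[b<=3](T)) ⋈[b=g] S) → 2

== RESULT ==
z | e | b | d | g | y
s | 8 | 1 | 3 | 1 | q
s | 8 | 1 | 4 | 1 | q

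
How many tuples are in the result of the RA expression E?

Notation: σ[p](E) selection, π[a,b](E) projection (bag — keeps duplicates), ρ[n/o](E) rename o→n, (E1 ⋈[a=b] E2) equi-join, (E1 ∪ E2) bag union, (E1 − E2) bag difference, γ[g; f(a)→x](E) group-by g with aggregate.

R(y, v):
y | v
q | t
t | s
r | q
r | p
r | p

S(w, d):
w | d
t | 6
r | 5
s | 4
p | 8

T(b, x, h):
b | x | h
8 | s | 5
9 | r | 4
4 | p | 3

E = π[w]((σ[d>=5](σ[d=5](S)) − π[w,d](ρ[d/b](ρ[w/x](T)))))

Per-node cardinality:
  S → 4
  σ[d=5](S) → 1
  σ[d>=5](σ[d=5](S)) → 1
  T → 3
  ρ[w/x](T) → 3
  ρ[d/b](ρ[w/x](T)) → 3
  π[w,d](ρ[d/b](ρ[w/x](T))) → 3
  (σ[d>=5](σ[d=5](S)) − π[w,d](ρ[d/b](ρ[w/x](T)))) → 1
  π[w]((σ[d>=5](σ[d=5](S)) − π[w,d](ρ[d/b](ρ[w/x](T))))) → 1

|E| = 1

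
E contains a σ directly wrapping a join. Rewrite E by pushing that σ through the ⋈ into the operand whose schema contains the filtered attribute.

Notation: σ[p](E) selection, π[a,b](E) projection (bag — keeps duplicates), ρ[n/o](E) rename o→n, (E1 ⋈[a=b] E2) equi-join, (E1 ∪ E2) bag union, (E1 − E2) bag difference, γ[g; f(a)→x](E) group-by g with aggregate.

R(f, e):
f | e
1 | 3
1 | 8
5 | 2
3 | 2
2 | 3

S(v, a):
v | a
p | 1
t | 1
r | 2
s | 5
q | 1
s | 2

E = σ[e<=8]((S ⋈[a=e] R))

σ filters on e, owned by the right side.
E' = (S ⋈[a=e] σ[e<=8](R))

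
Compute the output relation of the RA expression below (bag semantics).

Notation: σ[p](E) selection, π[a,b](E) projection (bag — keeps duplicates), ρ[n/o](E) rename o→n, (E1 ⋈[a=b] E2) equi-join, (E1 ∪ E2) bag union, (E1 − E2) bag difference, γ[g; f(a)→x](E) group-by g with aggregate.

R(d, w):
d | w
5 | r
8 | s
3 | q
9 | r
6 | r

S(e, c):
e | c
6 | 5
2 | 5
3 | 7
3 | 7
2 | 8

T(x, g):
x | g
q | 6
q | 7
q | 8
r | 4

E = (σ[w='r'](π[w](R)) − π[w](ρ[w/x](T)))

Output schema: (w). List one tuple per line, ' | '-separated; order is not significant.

Row counts bottom-up:
  R → 5
  π[w](R) → 5
  σ[w='r'](π[w](R)) → 3
  T → 4
  ρ[w/x](T) → 4
  π[w](ρ[w/x](T)) → 4
  (σ[w='r'](π[w](R)) − π[w](ρ[w/x](T))) → 2

== RESULT ==
w
r
r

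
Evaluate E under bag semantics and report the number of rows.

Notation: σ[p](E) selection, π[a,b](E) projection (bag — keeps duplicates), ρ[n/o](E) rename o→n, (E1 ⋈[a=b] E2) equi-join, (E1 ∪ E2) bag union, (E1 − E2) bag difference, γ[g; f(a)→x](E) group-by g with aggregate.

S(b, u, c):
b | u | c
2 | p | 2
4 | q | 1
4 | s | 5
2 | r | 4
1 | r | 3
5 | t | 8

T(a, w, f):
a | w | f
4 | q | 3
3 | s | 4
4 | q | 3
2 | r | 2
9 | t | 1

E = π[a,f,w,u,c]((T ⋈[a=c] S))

Stepwise |·|:
  T → 5
  S → 6
  (T ⋈[a=c] S) → 4
  π[a,f,w,u,c]((T ⋈[a=c] S)) → 4

|E| = 4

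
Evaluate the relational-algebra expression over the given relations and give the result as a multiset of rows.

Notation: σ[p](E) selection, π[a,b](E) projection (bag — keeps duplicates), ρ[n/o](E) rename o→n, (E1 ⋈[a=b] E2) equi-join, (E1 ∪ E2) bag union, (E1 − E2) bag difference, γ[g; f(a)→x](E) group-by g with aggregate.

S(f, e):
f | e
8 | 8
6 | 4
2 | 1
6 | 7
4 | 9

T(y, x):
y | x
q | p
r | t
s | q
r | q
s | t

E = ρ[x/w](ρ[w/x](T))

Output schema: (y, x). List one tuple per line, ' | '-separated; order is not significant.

Per-node cardinality:
  T → 5
  ρ[w/x](T) → 5
  ρ[x/w](ρ[w/x](T)) → 5

== RESULT ==
y | x
q | p
r | q
r | t
s | q
s | t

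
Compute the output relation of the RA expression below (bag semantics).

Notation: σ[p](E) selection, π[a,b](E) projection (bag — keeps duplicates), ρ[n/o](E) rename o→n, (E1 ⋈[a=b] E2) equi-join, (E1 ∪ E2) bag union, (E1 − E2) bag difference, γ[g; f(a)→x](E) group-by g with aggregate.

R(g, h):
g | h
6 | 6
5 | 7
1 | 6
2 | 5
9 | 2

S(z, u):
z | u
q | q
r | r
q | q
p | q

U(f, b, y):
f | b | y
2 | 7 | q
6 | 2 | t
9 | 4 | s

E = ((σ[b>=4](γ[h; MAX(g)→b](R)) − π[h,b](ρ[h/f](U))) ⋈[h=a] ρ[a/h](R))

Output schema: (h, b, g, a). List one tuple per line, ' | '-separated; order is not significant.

Per-node cardinality:
  R → 5
  γ[h; MAX(g)→b](R) → 4
  σ[b>=4](γ[h; MAX(g)→b](R)) → 3
  U → 3
  ρ[h/f](U) → 3
  π[h,b](ρ[h/f](U)) → 3
  (σ[b>=4](γ[h; MAX(g)→b](R)) − π[h,b](ρ[h/f](U))) → 3
  R → 5
  ρ[a/h](R) → 5
  ((σ[b>=4](γ[h; MAX(g)→b](R)) − π[h,b](ρ[h/f](U))) ⋈[h=a] ρ[a/h](R)) → 4

== RESULT ==
h | b | g | a
2 | 9 | 9 | 2
6 | 6 | 1 | 6
6 | 6 | 6 | 6
7 | 5 | 5 | 7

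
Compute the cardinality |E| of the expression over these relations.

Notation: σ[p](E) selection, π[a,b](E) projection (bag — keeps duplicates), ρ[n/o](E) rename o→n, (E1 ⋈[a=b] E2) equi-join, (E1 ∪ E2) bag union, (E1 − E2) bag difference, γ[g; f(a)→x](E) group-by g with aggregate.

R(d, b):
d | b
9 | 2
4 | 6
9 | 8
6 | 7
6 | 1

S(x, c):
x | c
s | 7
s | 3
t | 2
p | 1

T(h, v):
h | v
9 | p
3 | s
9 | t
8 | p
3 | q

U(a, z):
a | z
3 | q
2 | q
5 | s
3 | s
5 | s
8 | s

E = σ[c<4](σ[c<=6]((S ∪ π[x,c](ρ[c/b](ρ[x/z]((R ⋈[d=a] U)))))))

Subexpression sizes:
  S → 4
  R → 5
  U → 6
  (R ⋈[d=a] U) → 0
  ρ[x/z]((R ⋈[d=a] U)) → 0
  ρ[c/b](ρ[x/z]((R ⋈[d=a] U))) → 0
  π[x,c](ρ[c/b](ρ[x/z]((R ⋈[d=a] U)))) → 0
  (S ∪ π[x,c](ρ[c/b](ρ[x/z]((R ⋈[d=a] U))))) → 4
  σ[c<=6]((S ∪ π[x,c](ρ[c/b](ρ[x/z]((R ⋈[d=a] U)))))) → 3
  σ[c<4](σ[c<=6]((S ∪ π[x,c](ρ[c/b](ρ[x/z]((R ⋈[d=a] U))))))) → 3

|E| = 3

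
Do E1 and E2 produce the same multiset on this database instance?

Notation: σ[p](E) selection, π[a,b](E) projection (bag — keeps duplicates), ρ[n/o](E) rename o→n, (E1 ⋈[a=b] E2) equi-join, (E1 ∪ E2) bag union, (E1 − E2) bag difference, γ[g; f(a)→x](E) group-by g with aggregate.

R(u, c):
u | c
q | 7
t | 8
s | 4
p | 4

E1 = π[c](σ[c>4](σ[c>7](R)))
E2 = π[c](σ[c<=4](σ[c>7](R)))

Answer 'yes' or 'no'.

E1 subexpression sizes:
  R → 4
  σ[c>7](R) → 1
  σ[c>4](σ[c>7](R)) → 1
  π[c](σ[c>4](σ[c>7](R))) → 1
E2 subexpression sizes:
  R → 4
  σ[c>7](R) → 1
  σ[c<=4](σ[c>7](R)) → 0
  π[c](σ[c<=4](σ[c>7](R))) → 0

E1 result:
c
8
E2 result:
c
(0 rows)
Witness: (8,) appears 1× in E1 but 0× in E2.

no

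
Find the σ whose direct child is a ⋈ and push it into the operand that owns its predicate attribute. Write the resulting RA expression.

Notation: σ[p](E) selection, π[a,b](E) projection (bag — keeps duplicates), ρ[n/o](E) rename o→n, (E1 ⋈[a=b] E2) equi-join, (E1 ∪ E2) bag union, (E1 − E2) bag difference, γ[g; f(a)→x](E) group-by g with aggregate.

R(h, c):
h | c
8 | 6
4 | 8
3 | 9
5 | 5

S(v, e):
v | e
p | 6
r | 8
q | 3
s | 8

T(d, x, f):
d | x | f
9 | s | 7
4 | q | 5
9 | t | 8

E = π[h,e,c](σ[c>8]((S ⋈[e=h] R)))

σ filters on c, owned by the right side.
E' = π[h,e,c]((S ⋈[e=h] σ[c>8](R)))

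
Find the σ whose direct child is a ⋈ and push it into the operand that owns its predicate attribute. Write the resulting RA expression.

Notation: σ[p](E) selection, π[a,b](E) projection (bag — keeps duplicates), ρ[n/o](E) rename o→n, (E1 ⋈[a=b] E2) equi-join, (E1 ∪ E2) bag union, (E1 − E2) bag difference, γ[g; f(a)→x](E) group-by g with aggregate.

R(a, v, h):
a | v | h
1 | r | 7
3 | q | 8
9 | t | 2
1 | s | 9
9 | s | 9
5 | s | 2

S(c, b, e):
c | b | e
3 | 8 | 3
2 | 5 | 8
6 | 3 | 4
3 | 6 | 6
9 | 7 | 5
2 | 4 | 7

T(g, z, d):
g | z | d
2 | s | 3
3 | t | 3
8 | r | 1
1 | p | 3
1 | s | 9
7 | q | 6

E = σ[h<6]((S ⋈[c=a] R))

σ filters on h, owned by the right side.
E' = (S ⋈[c=a] σ[h<6](R))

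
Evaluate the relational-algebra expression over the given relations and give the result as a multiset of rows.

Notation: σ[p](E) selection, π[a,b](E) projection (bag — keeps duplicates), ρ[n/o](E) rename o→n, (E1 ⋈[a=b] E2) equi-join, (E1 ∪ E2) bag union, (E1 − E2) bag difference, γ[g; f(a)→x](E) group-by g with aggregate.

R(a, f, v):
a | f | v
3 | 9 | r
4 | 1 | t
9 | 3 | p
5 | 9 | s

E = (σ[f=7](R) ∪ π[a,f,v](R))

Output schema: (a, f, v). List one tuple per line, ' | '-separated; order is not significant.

Row counts bottom-up:
  R → 4
  σ[f=7](R) → 0
  R → 4
  π[a,f,v](R) → 4
  (σ[f=7](R) ∪ π[a,f,v](R)) → 4

== RESULT ==
a | f | v
3 | 9 | r
4 | 1 | t
5 | 9 | s
9 | 3 | p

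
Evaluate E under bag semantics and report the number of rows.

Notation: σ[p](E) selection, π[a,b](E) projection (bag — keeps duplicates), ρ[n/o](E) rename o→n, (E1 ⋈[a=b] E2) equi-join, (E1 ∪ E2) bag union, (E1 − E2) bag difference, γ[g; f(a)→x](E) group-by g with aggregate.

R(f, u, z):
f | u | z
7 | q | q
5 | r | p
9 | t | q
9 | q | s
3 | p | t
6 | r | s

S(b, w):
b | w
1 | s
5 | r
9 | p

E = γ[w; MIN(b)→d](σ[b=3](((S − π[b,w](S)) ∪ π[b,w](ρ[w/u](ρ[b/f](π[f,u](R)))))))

Row counts bottom-up:
  S → 3
  S → 3
  π[b,w](S) → 3
  (S − π[b,w](S)) → 0
  R → 6
  π[f,u](R) → 6
  ρ[b/f](π[f,u](R)) → 6
  ρ[w/u](ρ[b/f](π[f,u](R))) → 6
  π[b,w](ρ[w/u](ρ[b/f](π[f,u](R)))) → 6
  ((S − π[b,w](S)) ∪ π[b,w](ρ[w/u](ρ[b/f](π[f,u](R))))) → 6
  σ[b=3](((S − π[b,w](S)) ∪ π[b,w](ρ[w/u](ρ[b/f](π[f,u](R)))))) → 1
  γ[w; MIN(b)→d](σ[b=3](((S − π[b,w](S)) ∪ π[b,w](ρ[w/u](ρ[b/f](π[f,u](R))))))) → 1

|E| = 1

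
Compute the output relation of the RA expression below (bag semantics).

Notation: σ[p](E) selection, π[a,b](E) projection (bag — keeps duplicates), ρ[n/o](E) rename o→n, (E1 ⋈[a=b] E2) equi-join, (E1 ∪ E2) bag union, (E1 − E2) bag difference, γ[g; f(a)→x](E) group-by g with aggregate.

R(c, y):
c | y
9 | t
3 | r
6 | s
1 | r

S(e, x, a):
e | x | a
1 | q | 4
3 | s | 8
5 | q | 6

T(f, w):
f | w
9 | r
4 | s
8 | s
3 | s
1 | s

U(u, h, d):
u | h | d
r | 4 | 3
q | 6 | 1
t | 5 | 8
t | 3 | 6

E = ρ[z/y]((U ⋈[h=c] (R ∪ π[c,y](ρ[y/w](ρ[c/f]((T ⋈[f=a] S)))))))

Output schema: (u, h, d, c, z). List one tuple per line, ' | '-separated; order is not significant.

Per-node cardinality:
  U → 4
  R → 4
  T → 5
  S → 3
  (T ⋈[f=a] S) → 2
  ρ[c/f]((T ⋈[f=a] S)) → 2
  ρ[y/w](ρ[c/f]((T ⋈[f=a] S))) → 2
  π[c,y](ρ[y/w](ρ[c/f]((T ⋈[f=a] S)))) → 2
  (R ∪ π[c,y](ρ[y/w](ρ[c/f]((T ⋈[f=a] S))))) → 6
  (U ⋈[h=c] (R ∪ π[c,y](ρ[y/w](ρ[c/f]((T ⋈[f=a] S)))))) → 3
  ρ[z/y]((U ⋈[h=c] (R ∪ π[c,y](ρ[y/w](ρ[c/f]((T ⋈[f=a] S))))))) → 3

== RESULT ==
u | h | d | c | z
q | 6 | 1 | 6 | s
r | 4 | 3 | 4 | s
t | 3 | 6 | 3 | r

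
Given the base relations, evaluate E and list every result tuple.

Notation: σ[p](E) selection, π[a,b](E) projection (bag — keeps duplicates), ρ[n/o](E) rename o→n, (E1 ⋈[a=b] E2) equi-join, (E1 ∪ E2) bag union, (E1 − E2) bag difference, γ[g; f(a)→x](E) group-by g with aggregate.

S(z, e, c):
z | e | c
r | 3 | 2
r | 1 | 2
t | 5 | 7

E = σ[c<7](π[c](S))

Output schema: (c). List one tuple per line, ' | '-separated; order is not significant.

Row counts bottom-up:
  S → 3
  π[c](S) → 3
  σ[c<7](π[c](S)) → 2

== RESULT ==
c
2
2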